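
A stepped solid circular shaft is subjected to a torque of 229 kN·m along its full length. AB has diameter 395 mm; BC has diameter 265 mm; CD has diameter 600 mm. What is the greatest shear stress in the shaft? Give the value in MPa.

62.7 MPa

Under the same torque, τ_max = 16T/(πd³) is largest where d is smallest — segment BC (d = 265 mm).
τ_max = 16·229000/(π·(0.265)³) = 6.267×10^7 Pa.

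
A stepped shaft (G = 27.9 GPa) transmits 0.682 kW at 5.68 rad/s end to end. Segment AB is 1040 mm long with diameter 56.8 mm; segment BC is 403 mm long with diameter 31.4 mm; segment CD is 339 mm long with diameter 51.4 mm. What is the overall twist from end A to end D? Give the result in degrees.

ω = 5.68 rad/s, so T = P/ω = 0.682×10³ / 5.680 = 120.1 N·m.
J_AB = π(0.0568)⁴/32 = 1.02×10^-6 m⁴; J_BC = π(0.0314)⁴/32 = 9.54×10^-8 m⁴; J_CD = π(0.0514)⁴/32 = 6.85×10^-7 m⁴.
θ = (T/G)·Σ L_i/J_i = (120.1/27.9×10⁹)·(1.04/1.02×10^-6 + 0.403/9.54×10^-8 + 0.339/6.85×10^-7) = 0.02468 rad.

1.41°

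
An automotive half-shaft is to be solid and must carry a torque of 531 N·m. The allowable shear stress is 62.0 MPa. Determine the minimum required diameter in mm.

35.2 mm

For a solid shaft τ_max = 16T/(πd³), so d = (16T/(π τ_allow))^(1/3) = (16·531.0/(π·6.20×10^7))^(1/3) = 0.03520 m.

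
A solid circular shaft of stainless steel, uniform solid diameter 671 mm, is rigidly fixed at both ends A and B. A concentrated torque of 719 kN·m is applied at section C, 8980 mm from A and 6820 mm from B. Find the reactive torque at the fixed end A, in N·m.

310000 N·m

With uniform GJ and both ends fixed, compatibility θ_AC = θ_CB gives T_A·a = T_B·b, together with T_A + T_B = T₀.
T_A = T₀·b/(a+b) = 719000·6820/15800 = 310400 N·m; T_B = 408600 N·m.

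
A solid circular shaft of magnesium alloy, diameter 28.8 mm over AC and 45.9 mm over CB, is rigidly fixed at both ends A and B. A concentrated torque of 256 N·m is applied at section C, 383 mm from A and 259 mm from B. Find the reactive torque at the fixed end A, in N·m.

Compatibility: T_A·a/J_AC = T_B·b/J_CB with T_A + T_B = T₀.
J_AC = 6.75×10^-8 m⁴, J_CB = 4.36×10^-7 m⁴, so T_A = T₀·(J_AC/a)/((J_AC/a)+(J_CB/b)) = 24.29 N·m, T_B = 231.7 N·m.

24.3 N·m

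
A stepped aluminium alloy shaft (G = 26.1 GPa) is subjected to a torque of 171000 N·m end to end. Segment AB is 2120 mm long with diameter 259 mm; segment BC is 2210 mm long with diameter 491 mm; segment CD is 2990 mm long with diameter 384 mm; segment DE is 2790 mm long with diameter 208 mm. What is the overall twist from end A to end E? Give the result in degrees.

J_AB = π(0.259)⁴/32 = 4.42×10^-4 m⁴; J_BC = π(0.491)⁴/32 = 5.71×10^-3 m⁴; J_CD = π(0.384)⁴/32 = 2.13×10^-3 m⁴; J_DE = π(0.208)⁴/32 = 1.84×10^-4 m⁴.
θ = (T/G)·Σ L_i/J_i = (171000/26.1×10⁹)·(2.12/4.42×10^-4 + 2.21/5.71×10^-3 + 2.99/2.13×10^-3 + 2.79/1.84×10^-4) = 0.1426 rad.

8.17°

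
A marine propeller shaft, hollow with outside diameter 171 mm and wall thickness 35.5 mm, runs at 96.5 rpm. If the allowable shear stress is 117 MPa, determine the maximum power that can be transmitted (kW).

J = π(d_o⁴ − d_i⁴)/32 = π(0.171⁴ − 0.100⁴)/32 = 7.413×10^-5 m⁴.
T_max = τ_allow·J/r = 1.17×10^8 × 7.413×10^-5 / 0.0855 = 101400 N·m.
ω = 2π·96.5/60 = 10.11 rad/s, so P_max = T_max·ω = 1.025×10^6 W.

1030 kW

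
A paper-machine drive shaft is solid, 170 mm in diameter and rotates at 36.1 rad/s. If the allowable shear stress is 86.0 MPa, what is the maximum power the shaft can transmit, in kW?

J = πd⁴/32 = π(0.170)⁴/32 = 8.200×10^-5 m⁴.
T_max = τ_allow·J/r = 8.60×10^7 × 8.200×10^-5 / 0.0850 = 82960 N·m.
ω = 36.1 rad/s, so P_max = T_max·ω = 2.995×10^6 W.

2990 kW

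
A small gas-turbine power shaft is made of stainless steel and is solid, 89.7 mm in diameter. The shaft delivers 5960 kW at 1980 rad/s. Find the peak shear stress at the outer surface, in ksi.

3.08 ksi

ω = 1980 rad/s, so T = P/ω = 5960×10³ / 1980 = 3010 N·m.
J = πd⁴/32 = π(0.0897)⁴/32 = 6.356×10^-6 m⁴.
τ_max = T·r/J = 3010 × 0.0449 / 6.356×10^-6 = 2.124×10^7 Pa.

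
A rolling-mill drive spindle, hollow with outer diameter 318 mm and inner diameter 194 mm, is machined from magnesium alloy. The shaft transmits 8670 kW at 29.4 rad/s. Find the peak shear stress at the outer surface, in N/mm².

ω = 29.4 rad/s, so T = P/ω = 8670×10³ / 29.40 = 294900 N·m.
J = π(d_o⁴ − d_i⁴)/32 = π(0.318⁴ − 0.194⁴)/32 = 8.649×10^-4 m⁴.
τ_max = T·r/J = 294900 × 0.159 / 8.649×10^-4 = 5.421×10^7 Pa.

54.2 N/mm²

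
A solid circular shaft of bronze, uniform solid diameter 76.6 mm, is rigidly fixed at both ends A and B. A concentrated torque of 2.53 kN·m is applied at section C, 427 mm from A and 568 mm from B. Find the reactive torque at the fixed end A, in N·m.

With uniform GJ and both ends fixed, compatibility θ_AC = θ_CB gives T_A·a = T_B·b, together with T_A + T_B = T₀.
T_A = T₀·b/(a+b) = 2530·568/995.0 = 1444 N·m; T_B = 1086 N·m.

1440 N·m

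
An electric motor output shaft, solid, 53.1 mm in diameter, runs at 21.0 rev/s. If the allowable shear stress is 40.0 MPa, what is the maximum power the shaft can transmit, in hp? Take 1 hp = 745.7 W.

208 hp

J = πd⁴/32 = π(0.0531)⁴/32 = 7.805×10^-7 m⁴.
T_max = τ_allow·J/r = 4.00×10^7 × 7.805×10^-7 / 0.0266 = 1176 N·m.
ω = 2π·21.0 = 131.9 rad/s, so P_max = T_max·ω = 1.552×10^5 W.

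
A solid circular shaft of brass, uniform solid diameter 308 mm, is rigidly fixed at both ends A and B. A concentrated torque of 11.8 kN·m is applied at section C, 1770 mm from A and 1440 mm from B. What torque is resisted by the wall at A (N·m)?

With uniform GJ and both ends fixed, compatibility θ_AC = θ_CB gives T_A·a = T_B·b, together with T_A + T_B = T₀.
T_A = T₀·b/(a+b) = 11800·1440/3210 = 5293 N·m; T_B = 6507 N·m.

5290 N·m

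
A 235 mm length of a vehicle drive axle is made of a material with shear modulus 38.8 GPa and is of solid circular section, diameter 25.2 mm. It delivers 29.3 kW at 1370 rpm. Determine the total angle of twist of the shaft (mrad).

ω = 2π·1370/60 = 143.5 rad/s, so T = P/ω = 29.3×10³ / 143.5 = 204.2 N·m.
J = πd⁴/32 = π(0.0252)⁴/32 = 3.959×10^-8 m⁴.
θ = T·L/(G·J) = 204.2 × 0.235 / (38.8×10⁹ × 3.959×10^-8) = 0.03124 rad.

31.2 mrad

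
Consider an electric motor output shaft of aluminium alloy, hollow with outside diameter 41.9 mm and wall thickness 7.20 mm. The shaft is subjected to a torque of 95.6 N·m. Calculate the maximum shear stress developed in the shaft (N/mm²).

J = π(d_o⁴ − d_i⁴)/32 = π(0.0419⁴ − 0.0275⁴)/32 = 2.464×10^-7 m⁴.
τ_max = T·r/J = 95.60 × 0.0209 / 2.464×10^-7 = 8.127×10^6 Pa.

8.13 N/mm²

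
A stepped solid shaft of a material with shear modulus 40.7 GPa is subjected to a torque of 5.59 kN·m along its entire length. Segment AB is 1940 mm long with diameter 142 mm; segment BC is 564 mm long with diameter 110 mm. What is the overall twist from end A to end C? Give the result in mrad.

J_AB = π(0.142)⁴/32 = 3.99×10^-5 m⁴; J_BC = π(0.110)⁴/32 = 1.44×10^-5 m⁴.
θ = (T/G)·Σ L_i/J_i = (5590/40.7×10⁹)·(1.94/3.99×10^-5 + 0.564/1.44×10^-5) = 0.01206 rad.

12.1 mrad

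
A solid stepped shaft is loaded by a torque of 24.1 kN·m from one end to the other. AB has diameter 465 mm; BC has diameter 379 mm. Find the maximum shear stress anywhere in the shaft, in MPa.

Under the same torque, τ_max = 16T/(πd³) is largest where d is smallest — segment BC (d = 379 mm).
τ_max = 16·24100/(π·(0.379)³) = 2.255×10^6 Pa.

2.25 MPa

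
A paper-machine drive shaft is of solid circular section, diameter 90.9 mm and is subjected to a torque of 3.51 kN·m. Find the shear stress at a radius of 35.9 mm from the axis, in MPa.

18.8 MPa

J = πd⁴/32 = π(0.0909)⁴/32 = 6.703×10^-6 m⁴.
Shear stress varies linearly with radius: τ = T·r/J = 3510 × 0.0359 / 6.703×10^-6 = 1.880×10^7 Pa.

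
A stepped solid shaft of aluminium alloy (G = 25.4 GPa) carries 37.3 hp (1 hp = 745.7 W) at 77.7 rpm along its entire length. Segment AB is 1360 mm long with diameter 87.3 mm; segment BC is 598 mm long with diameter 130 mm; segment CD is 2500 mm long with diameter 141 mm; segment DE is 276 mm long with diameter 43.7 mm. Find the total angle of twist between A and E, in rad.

0.147 rad

ω = 2π·77.7/60 = 8.137 rad/s, so T = P/ω = 37.3×745.7 / 8.137 = 3418 N·m.
J_AB = π(0.0873)⁴/32 = 5.70×10^-6 m⁴; J_BC = π(0.130)⁴/32 = 2.80×10^-5 m⁴; J_CD = π(0.141)⁴/32 = 3.88×10^-5 m⁴; J_DE = π(0.0437)⁴/32 = 3.58×10^-7 m⁴.
θ = (T/G)·Σ L_i/J_i = (3418/25.4×10⁹)·(1.36/5.70×10^-6 + 0.598/2.80×10^-5 + 2.50/3.88×10^-5 + 0.276/3.58×10^-7) = 0.1474 rad.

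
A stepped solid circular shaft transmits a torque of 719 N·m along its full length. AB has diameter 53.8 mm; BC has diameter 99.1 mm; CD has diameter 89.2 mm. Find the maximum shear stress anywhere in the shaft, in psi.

3410 psi

Under the same torque, τ_max = 16T/(πd³) is largest where d is smallest — segment AB (d = 53.8 mm).
τ_max = 16·719.0/(π·(0.0538)³) = 2.352×10^7 Pa.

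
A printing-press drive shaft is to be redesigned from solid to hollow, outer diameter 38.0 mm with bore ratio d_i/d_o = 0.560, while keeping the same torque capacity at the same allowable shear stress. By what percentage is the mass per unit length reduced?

Equal τ_max and T ⇒ the solid shaft needs d_s³ = d_o³(1−k⁴), so d_s = 38.0·(1−0.560⁴)^(1/3) = 36.71 mm.
Area ratio A_h/A_s = d_o²(1−k²)/d_s² = (1−k²)/(1−k⁴)^(2/3) = 0.7354.
Mass saving = 1 − 0.7354 = 26.5 %.

26.5 %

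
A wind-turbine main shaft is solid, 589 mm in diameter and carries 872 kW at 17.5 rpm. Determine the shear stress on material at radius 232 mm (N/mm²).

ω = 2π·17.5/60 = 1.833 rad/s, so T = P/ω = 872×10³ / 1.833 = 475800 N·m.
J = πd⁴/32 = π(0.589)⁴/32 = 0.01182 m⁴.
Shear stress varies linearly with radius: τ = T·r/J = 475800 × 0.232 / 0.01182 = 9.343×10^6 Pa.

9.34 N/mm²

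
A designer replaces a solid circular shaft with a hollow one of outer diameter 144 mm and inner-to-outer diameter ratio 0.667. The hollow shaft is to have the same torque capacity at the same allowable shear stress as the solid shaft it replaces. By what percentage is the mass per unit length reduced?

Equal τ_max and T ⇒ the solid shaft needs d_s³ = d_o³(1−k⁴), so d_s = 144·(1−0.667⁴)^(1/3) = 133.8 mm.
Area ratio A_h/A_s = d_o²(1−k²)/d_s² = (1−k²)/(1−k⁴)^(2/3) = 0.6430.
Mass saving = 1 − 0.6430 = 35.7 %.

35.7 %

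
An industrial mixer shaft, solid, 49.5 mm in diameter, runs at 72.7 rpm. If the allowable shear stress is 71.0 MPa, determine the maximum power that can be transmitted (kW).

J = πd⁴/32 = π(0.0495)⁴/32 = 5.894×10^-7 m⁴.
T_max = τ_allow·J/r = 7.10×10^7 × 5.894×10^-7 / 0.0248 = 1691 N·m.
ω = 2π·72.7/60 = 7.613 rad/s, so P_max = T_max·ω = 1.287×10^4 W.

12.9 kW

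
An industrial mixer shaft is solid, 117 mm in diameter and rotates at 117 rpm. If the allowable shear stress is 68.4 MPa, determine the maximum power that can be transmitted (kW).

264 kW

J = πd⁴/32 = π(0.117)⁴/32 = 1.840×10^-5 m⁴.
T_max = τ_allow·J/r = 6.84×10^7 × 1.840×10^-5 / 0.0585 = 21510 N·m.
ω = 2π·117/60 = 12.25 rad/s, so P_max = T_max·ω = 2.635×10^5 W.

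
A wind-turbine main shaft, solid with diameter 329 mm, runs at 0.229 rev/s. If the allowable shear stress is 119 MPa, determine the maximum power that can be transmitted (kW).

J = πd⁴/32 = π(0.329)⁴/32 = 1.150×10^-3 m⁴.
T_max = τ_allow·J/r = 1.19×10^8 × 1.150×10^-3 / 0.165 = 832100 N·m.
ω = 2π·0.229 = 1.439 rad/s, so P_max = T_max·ω = 1.197×10^6 W.

1200 kW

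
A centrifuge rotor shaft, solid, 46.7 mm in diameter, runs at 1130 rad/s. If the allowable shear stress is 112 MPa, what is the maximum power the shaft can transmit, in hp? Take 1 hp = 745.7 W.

J = πd⁴/32 = π(0.0467)⁴/32 = 4.669×10^-7 m⁴.
T_max = τ_allow·J/r = 1.12×10^8 × 4.669×10^-7 / 0.0234 = 2240 N·m.
ω = 1130 rad/s, so P_max = T_max·ω = 2.531×10^6 W.

3390 hp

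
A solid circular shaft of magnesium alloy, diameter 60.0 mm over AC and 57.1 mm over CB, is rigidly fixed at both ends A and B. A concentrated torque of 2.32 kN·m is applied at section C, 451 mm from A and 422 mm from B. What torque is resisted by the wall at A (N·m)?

1240 N·m

Compatibility: T_A·a/J_AC = T_B·b/J_CB with T_A + T_B = T₀.
J_AC = 1.27×10^-6 m⁴, J_CB = 1.04×10^-6 m⁴, so T_A = T₀·(J_AC/a)/((J_AC/a)+(J_CB/b)) = 1236 N·m, T_B = 1084 N·m.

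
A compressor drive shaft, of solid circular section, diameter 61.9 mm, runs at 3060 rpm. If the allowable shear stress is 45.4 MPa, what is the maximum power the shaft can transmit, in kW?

J = πd⁴/32 = π(0.0619)⁴/32 = 1.441×10^-6 m⁴.
T_max = τ_allow·J/r = 4.54×10^7 × 1.441×10^-6 / 0.0309 = 2114 N·m.
ω = 2π·3060/60 = 320.4 rad/s, so P_max = T_max·ω = 6.775×10^5 W.

677 kW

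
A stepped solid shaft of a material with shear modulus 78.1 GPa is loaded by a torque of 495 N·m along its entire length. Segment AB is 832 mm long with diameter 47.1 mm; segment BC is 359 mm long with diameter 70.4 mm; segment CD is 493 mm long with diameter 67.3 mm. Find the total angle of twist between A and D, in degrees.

J_AB = π(0.0471)⁴/32 = 4.83×10^-7 m⁴; J_BC = π(0.0704)⁴/32 = 2.41×10^-6 m⁴; J_CD = π(0.0673)⁴/32 = 2.01×10^-6 m⁴.
θ = (T/G)·Σ L_i/J_i = (495.0/78.1×10⁹)·(0.832/4.83×10^-7 + 0.359/2.41×10^-6 + 0.493/2.01×10^-6) = 0.01341 rad.

0.768°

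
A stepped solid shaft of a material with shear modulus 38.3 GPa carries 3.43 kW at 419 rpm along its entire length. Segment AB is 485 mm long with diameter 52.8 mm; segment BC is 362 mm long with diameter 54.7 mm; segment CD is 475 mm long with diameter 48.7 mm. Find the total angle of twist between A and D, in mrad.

3.89 mrad

ω = 2π·419/60 = 43.88 rad/s, so T = P/ω = 3.43×10³ / 43.88 = 78.17 N·m.
J_AB = π(0.0528)⁴/32 = 7.63×10^-7 m⁴; J_BC = π(0.0547)⁴/32 = 8.79×10^-7 m⁴; J_CD = π(0.0487)⁴/32 = 5.52×10^-7 m⁴.
θ = (T/G)·Σ L_i/J_i = (78.17/38.3×10⁹)·(0.485/7.63×10^-7 + 0.362/8.79×10^-7 + 0.475/5.52×10^-7) = 3.894×10^-3 rad.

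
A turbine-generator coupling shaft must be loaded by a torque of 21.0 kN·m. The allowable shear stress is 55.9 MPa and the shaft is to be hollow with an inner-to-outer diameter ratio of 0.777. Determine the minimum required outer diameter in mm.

144 mm

For a hollow shaft with d_i/d_o = 0.777: τ_max = 16T/(π d_o³ (1−k⁴)), so d_o = [16T/(π τ_allow (1−k⁴))]^(1/3) = [16·21000/(π·5.59×10^7·0.6355)]^(1/3) = 0.1444 m.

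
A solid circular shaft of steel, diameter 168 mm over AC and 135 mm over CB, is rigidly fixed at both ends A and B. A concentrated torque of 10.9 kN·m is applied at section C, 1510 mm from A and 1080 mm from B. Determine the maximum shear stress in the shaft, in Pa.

8.31e6 Pa

Compatibility: T_A·a/J_AC = T_B·b/J_CB with T_A + T_B = T₀.
J_AC = 7.82×10^-5 m⁴, J_CB = 3.26×10^-5 m⁴, so T_A = T₀·(J_AC/a)/((J_AC/a)+(J_CB/b)) = 6886 N·m, T_B = 4014 N·m.
τ in each portion: τ_AC = 7.40×10^6 Pa, τ_CB = 8.31×10^6 Pa; maximum is in CB.
τ_max = T_CB·r/J = 4014·0.0675/3.26×10^-5 = 8.309×10^6 Pa.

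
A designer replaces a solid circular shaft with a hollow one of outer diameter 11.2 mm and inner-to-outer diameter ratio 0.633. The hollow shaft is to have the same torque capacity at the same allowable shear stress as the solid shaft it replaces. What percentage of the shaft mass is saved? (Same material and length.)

32.7 %

Equal τ_max and T ⇒ the solid shaft needs d_s³ = d_o³(1−k⁴), so d_s = 11.2·(1−0.633⁴)^(1/3) = 10.57 mm.
Area ratio A_h/A_s = d_o²(1−k²)/d_s² = (1−k²)/(1−k⁴)^(2/3) = 0.6735.
Mass saving = 1 − 0.6735 = 32.7 %.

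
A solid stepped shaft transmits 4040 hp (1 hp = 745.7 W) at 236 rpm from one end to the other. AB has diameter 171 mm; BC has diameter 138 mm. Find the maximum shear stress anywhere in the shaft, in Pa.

2.36e8 Pa

ω = 2π·236/60 = 24.71 rad/s, so T = P/ω = 4040×745.7 / 24.71 = 121900 N·m.
Under the same torque, τ_max = 16T/(πd³) is largest where d is smallest — segment BC (d = 138 mm).
τ_max = 16·121900/(π·(0.138)³) = 2.362×10^8 Pa.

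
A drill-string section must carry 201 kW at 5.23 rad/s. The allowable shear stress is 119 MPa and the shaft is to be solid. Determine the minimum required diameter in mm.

ω = 5.23 rad/s, so T = P/ω = 201×10³ / 5.230 = 38430 N·m.
For a solid shaft τ_max = 16T/(πd³), so d = (16T/(π τ_allow))^(1/3) = (16·38430/(π·1.19×10^8))^(1/3) = 0.1180 m.

118 mm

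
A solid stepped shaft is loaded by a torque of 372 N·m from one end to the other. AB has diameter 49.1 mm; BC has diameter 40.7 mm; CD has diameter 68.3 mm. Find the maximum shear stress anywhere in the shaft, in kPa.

Under the same torque, τ_max = 16T/(πd³) is largest where d is smallest — segment BC (d = 40.7 mm).
τ_max = 16·372.0/(π·(0.0407)³) = 2.810×10^7 Pa.

28100 kPa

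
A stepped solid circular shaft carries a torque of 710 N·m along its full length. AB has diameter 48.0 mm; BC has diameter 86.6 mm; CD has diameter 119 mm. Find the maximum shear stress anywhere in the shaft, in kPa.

32700 kPa

Under the same torque, τ_max = 16T/(πd³) is largest where d is smallest — segment AB (d = 48.0 mm).
τ_max = 16·710.0/(π·(0.0480)³) = 3.270×10^7 Pa.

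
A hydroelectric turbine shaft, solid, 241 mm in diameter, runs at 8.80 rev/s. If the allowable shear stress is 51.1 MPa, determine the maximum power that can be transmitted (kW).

J = πd⁴/32 = π(0.241)⁴/32 = 3.312×10^-4 m⁴.
T_max = τ_allow·J/r = 5.11×10^7 × 3.312×10^-4 / 0.120 = 140400 N·m.
ω = 2π·8.80 = 55.29 rad/s, so P_max = T_max·ω = 7.765×10^6 W.

7770 kW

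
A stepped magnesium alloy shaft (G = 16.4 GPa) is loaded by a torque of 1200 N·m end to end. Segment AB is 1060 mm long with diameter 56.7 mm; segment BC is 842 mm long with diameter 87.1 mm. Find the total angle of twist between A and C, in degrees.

5.00°

J_AB = π(0.0567)⁴/32 = 1.01×10^-6 m⁴; J_BC = π(0.0871)⁴/32 = 5.65×10^-6 m⁴.
θ = (T/G)·Σ L_i/J_i = (1200/16.4×10⁹)·(1.06/1.01×10^-6 + 0.842/5.65×10^-6) = 0.08734 rad.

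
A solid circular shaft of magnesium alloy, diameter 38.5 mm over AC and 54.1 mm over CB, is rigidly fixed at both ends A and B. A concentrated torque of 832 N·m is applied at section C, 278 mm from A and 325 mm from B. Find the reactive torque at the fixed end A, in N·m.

Compatibility: T_A·a/J_AC = T_B·b/J_CB with T_A + T_B = T₀.
J_AC = 2.16×10^-7 m⁴, J_CB = 8.41×10^-7 m⁴, so T_A = T₀·(J_AC/a)/((J_AC/a)+(J_CB/b)) = 191.9 N·m, T_B = 640.1 N·m.

192 N·m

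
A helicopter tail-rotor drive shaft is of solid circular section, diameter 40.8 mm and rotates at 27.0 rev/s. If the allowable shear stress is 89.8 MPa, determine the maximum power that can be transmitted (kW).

203 kW

J = πd⁴/32 = π(0.0408)⁴/32 = 2.720×10^-7 m⁴.
T_max = τ_allow·J/r = 8.98×10^7 × 2.720×10^-7 / 0.0204 = 1198 N·m.
ω = 2π·27.0 = 169.6 rad/s, so P_max = T_max·ω = 2.032×10^5 W.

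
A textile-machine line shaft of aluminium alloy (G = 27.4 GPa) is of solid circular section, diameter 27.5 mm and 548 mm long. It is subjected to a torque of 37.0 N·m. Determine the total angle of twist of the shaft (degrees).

J = πd⁴/32 = π(0.0275)⁴/32 = 5.615×10^-8 m⁴.
θ = T·L/(G·J) = 37.00 × 0.548 / (27.4×10⁹ × 5.615×10^-8) = 0.01318 rad.

0.755°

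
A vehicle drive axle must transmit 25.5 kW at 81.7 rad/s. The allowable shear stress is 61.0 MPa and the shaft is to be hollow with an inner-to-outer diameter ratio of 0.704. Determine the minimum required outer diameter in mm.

ω = 81.7 rad/s, so T = P/ω = 25.5×10³ / 81.70 = 312.1 N·m.
For a hollow shaft with d_i/d_o = 0.704: τ_max = 16T/(π d_o³ (1−k⁴)), so d_o = [16T/(π τ_allow (1−k⁴))]^(1/3) = [16·312.1/(π·6.10×10^7·0.7544)]^(1/3) = 0.03257 m.

32.6 mm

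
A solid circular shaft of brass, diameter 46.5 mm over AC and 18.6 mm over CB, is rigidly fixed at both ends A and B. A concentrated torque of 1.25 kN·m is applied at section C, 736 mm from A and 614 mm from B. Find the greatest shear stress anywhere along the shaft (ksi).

8.91 ksi

Compatibility: T_A·a/J_AC = T_B·b/J_CB with T_A + T_B = T₀.
J_AC = 4.59×10^-7 m⁴, J_CB = 1.18×10^-8 m⁴, so T_A = T₀·(J_AC/a)/((J_AC/a)+(J_CB/b)) = 1213 N·m, T_B = 37.22 N·m.
τ in each portion: τ_AC = 6.14×10^7 Pa, τ_CB = 2.95×10^7 Pa; maximum is in AC.
τ_max = T_AC·r/J = 1213·0.0232/4.59×10^-7 = 6.143×10^7 Pa.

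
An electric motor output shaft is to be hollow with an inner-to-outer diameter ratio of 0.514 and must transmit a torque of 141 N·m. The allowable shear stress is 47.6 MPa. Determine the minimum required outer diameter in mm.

25.3 mm

For a hollow shaft with d_i/d_o = 0.514: τ_max = 16T/(π d_o³ (1−k⁴)), so d_o = [16T/(π τ_allow (1−k⁴))]^(1/3) = [16·141.0/(π·4.76×10^7·0.9302)]^(1/3) = 0.02531 m.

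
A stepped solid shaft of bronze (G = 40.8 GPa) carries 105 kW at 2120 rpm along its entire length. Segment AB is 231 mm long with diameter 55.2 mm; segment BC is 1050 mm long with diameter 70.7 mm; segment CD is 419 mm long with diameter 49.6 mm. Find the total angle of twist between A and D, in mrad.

ω = 2π·2120/60 = 222.0 rad/s, so T = P/ω = 105×10³ / 222.0 = 473.0 N·m.
J_AB = π(0.0552)⁴/32 = 9.11×10^-7 m⁴; J_BC = π(0.0707)⁴/32 = 2.45×10^-6 m⁴; J_CD = π(0.0496)⁴/32 = 5.94×10^-7 m⁴.
θ = (T/G)·Σ L_i/J_i = (473.0/40.8×10⁹)·(0.231/9.11×10^-7 + 1.05/2.45×10^-6 + 0.419/5.94×10^-7) = 0.01607 rad.

16.1 mrad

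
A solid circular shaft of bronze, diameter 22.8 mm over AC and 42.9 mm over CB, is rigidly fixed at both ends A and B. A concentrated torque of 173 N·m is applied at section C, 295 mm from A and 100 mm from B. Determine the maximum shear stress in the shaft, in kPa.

10900 kPa

Compatibility: T_A·a/J_AC = T_B·b/J_CB with T_A + T_B = T₀.
J_AC = 2.65×10^-8 m⁴, J_CB = 3.33×10^-7 m⁴, so T_A = T₀·(J_AC/a)/((J_AC/a)+(J_CB/b)) = 4.556 N·m, T_B = 168.4 N·m.
τ in each portion: τ_AC = 1.96×10^6 Pa, τ_CB = 1.09×10^7 Pa; maximum is in CB.
τ_max = T_CB·r/J = 168.4·0.0215/3.33×10^-7 = 1.087×10^7 Pa.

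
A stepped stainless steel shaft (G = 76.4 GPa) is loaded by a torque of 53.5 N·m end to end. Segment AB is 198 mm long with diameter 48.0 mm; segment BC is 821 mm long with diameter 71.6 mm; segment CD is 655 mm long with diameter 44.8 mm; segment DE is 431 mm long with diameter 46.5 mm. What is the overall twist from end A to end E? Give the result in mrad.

J_AB = π(0.0480)⁴/32 = 5.21×10^-7 m⁴; J_BC = π(0.0716)⁴/32 = 2.58×10^-6 m⁴; J_CD = π(0.0448)⁴/32 = 3.95×10^-7 m⁴; J_DE = π(0.0465)⁴/32 = 4.59×10^-7 m⁴.
θ = (T/G)·Σ L_i/J_i = (53.50/76.4×10⁹)·(0.198/5.21×10^-7 + 0.821/2.58×10^-6 + 0.655/3.95×10^-7 + 0.431/4.59×10^-7) = 2.306×10^-3 rad.

2.31 mrad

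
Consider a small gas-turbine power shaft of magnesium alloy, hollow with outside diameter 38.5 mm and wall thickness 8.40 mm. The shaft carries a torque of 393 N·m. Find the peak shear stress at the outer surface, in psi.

5660 psi

J = π(d_o⁴ − d_i⁴)/32 = π(0.0385⁴ − 0.0217⁴)/32 = 1.939×10^-7 m⁴.
τ_max = T·r/J = 393.0 × 0.0192 / 1.939×10^-7 = 3.901×10^7 Pa.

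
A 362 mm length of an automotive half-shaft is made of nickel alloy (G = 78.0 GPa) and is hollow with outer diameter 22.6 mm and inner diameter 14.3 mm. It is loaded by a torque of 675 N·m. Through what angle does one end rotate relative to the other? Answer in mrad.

J = π(d_o⁴ − d_i⁴)/32 = π(0.0226⁴ − 0.0143⁴)/32 = 2.151×10^-8 m⁴.
θ = T·L/(G·J) = 675.0 × 0.362 / (78.0×10⁹ × 2.151×10^-8) = 0.1457 rad.

146 mrad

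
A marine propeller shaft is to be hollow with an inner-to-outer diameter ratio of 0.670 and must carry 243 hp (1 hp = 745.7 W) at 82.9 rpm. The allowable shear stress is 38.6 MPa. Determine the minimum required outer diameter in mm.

ω = 2π·82.9/60 = 8.681 rad/s, so T = P/ω = 243×745.7 / 8.681 = 20870 N·m.
For a hollow shaft with d_i/d_o = 0.670: τ_max = 16T/(π d_o³ (1−k⁴)), so d_o = [16T/(π τ_allow (1−k⁴))]^(1/3) = [16·20870/(π·3.86×10^7·0.7985)]^(1/3) = 0.1511 m.

151 mm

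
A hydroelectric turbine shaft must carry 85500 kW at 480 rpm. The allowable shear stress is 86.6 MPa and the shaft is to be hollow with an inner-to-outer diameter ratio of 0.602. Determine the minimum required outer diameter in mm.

487 mm

ω = 2π·480/60 = 50.27 rad/s, so T = P/ω = 85500×10³ / 50.27 = 1.701e6 N·m.
For a hollow shaft with d_i/d_o = 0.602: τ_max = 16T/(π d_o³ (1−k⁴)), so d_o = [16T/(π τ_allow (1−k⁴))]^(1/3) = [16·1.701e6/(π·8.66×10^7·0.8687)]^(1/3) = 0.4865 m.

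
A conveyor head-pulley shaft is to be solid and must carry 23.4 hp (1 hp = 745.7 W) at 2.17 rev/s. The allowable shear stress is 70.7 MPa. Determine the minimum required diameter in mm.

ω = 2π·2.17 = 13.63 rad/s, so T = P/ω = 23.4×745.7 / 13.63 = 1280 N·m.
For a solid shaft τ_max = 16T/(πd³), so d = (16T/(π τ_allow))^(1/3) = (16·1280/(π·7.07×10^7))^(1/3) = 0.04517 m.

45.2 mm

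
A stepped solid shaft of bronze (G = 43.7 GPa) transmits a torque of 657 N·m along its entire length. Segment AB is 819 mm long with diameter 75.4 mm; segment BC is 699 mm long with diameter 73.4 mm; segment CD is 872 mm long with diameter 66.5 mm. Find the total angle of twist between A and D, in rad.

J_AB = π(0.0754)⁴/32 = 3.17×10^-6 m⁴; J_BC = π(0.0734)⁴/32 = 2.85×10^-6 m⁴; J_CD = π(0.0665)⁴/32 = 1.92×10^-6 m⁴.
θ = (T/G)·Σ L_i/J_i = (657.0/43.7×10⁹)·(0.819/3.17×10^-6 + 0.699/2.85×10^-6 + 0.872/1.92×10^-6) = 0.01440 rad.

0.0144 rad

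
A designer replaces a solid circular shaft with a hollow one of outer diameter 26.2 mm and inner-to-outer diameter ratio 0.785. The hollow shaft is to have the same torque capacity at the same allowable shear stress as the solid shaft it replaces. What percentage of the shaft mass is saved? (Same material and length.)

47.2 %

Equal τ_max and T ⇒ the solid shaft needs d_s³ = d_o³(1−k⁴), so d_s = 26.2·(1−0.785⁴)^(1/3) = 22.34 mm.
Area ratio A_h/A_s = d_o²(1−k²)/d_s² = (1−k²)/(1−k⁴)^(2/3) = 0.5277.
Mass saving = 1 − 0.5277 = 47.2 %.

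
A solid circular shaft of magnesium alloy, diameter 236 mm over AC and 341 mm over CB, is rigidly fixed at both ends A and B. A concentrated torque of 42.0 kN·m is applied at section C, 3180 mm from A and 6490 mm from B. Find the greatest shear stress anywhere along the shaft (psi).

Compatibility: T_A·a/J_AC = T_B·b/J_CB with T_A + T_B = T₀.
J_AC = 3.05×10^-4 m⁴, J_CB = 1.33×10^-3 m⁴, so T_A = T₀·(J_AC/a)/((J_AC/a)+(J_CB/b)) = 13390 N·m, T_B = 28610 N·m.
τ in each portion: τ_AC = 5.19×10^6 Pa, τ_CB = 3.67×10^6 Pa; maximum is in AC.
τ_max = T_AC·r/J = 13390·0.118/3.05×10^-4 = 5.190×10^6 Pa.

753 psi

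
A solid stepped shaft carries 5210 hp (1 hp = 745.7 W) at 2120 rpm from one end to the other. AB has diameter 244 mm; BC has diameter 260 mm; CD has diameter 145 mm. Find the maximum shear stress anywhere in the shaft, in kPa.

ω = 2π·2120/60 = 222.0 rad/s, so T = P/ω = 5210×745.7 / 222.0 = 17500 N·m.
Under the same torque, τ_max = 16T/(πd³) is largest where d is smallest — segment CD (d = 145 mm).
τ_max = 16·17500/(π·(0.145)³) = 2.924×10^7 Pa.

29200 kPa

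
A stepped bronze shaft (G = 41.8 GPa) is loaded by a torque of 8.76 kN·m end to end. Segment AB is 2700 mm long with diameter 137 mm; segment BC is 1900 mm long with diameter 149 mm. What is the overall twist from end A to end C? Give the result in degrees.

1.41°

J_AB = π(0.137)⁴/32 = 3.46×10^-5 m⁴; J_BC = π(0.149)⁴/32 = 4.84×10^-5 m⁴.
θ = (T/G)·Σ L_i/J_i = (8760/41.8×10⁹)·(2.70/3.46×10^-5 + 1.90/4.84×10^-5) = 0.02459 rad.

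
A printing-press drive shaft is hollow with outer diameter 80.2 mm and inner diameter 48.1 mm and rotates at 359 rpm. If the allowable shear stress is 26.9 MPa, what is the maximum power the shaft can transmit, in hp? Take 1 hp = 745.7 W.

J = π(d_o⁴ − d_i⁴)/32 = π(0.0802⁴ − 0.0481⁴)/32 = 3.536×10^-6 m⁴.
T_max = τ_allow·J/r = 2.69×10^7 × 3.536×10^-6 / 0.0401 = 2372 N·m.
ω = 2π·359/60 = 37.59 rad/s, so P_max = T_max·ω = 8.918×10^4 W.

120 hp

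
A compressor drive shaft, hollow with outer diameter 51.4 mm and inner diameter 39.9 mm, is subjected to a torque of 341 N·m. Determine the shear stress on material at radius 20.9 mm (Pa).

1.63e7 Pa

J = π(d_o⁴ − d_i⁴)/32 = π(0.0514⁴ − 0.0399⁴)/32 = 4.364×10^-7 m⁴.
Shear stress varies linearly with radius: τ = T·r/J = 341.0 × 0.0209 / 4.364×10^-7 = 1.633×10^7 Pa.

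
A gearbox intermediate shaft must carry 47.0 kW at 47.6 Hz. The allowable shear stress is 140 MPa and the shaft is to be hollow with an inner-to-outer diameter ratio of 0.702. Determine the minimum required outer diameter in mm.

19.6 mm

ω = 2π·47.6 = 299.1 rad/s, so T = P/ω = 47.0×10³ / 299.1 = 157.1 N·m.
For a hollow shaft with d_i/d_o = 0.702: τ_max = 16T/(π d_o³ (1−k⁴)), so d_o = [16T/(π τ_allow (1−k⁴))]^(1/3) = [16·157.1/(π·1.40×10^8·0.7571)]^(1/3) = 0.01962 m.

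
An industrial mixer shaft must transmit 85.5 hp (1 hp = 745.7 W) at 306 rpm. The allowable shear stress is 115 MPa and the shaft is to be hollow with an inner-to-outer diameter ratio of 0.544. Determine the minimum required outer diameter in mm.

45.9 mm

ω = 2π·306/60 = 32.04 rad/s, so T = P/ω = 85.5×745.7 / 32.04 = 1990 N·m.
For a hollow shaft with d_i/d_o = 0.544: τ_max = 16T/(π d_o³ (1−k⁴)), so d_o = [16T/(π τ_allow (1−k⁴))]^(1/3) = [16·1990/(π·1.15×10^8·0.9124)]^(1/3) = 0.04588 m.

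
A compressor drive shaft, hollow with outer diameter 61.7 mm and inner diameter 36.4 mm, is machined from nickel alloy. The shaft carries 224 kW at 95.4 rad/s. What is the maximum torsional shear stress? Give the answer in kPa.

57900 kPa

ω = 95.4 rad/s, so T = P/ω = 224×10³ / 95.40 = 2348 N·m.
J = π(d_o⁴ − d_i⁴)/32 = π(0.0617⁴ − 0.0364⁴)/32 = 1.250×10^-6 m⁴.
τ_max = T·r/J = 2348 × 0.0309 / 1.250×10^-6 = 5.793×10^7 Pa.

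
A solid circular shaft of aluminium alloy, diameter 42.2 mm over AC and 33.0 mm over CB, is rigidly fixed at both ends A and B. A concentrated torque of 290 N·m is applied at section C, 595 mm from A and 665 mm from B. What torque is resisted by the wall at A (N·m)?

217 N·m

Compatibility: T_A·a/J_AC = T_B·b/J_CB with T_A + T_B = T₀.
J_AC = 3.11×10^-7 m⁴, J_CB = 1.16×10^-7 m⁴, so T_A = T₀·(J_AC/a)/((J_AC/a)+(J_CB/b)) = 217.3 N·m, T_B = 72.70 N·m.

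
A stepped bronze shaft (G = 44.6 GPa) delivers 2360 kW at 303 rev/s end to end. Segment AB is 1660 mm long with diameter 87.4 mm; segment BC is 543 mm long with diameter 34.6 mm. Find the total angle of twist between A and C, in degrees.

6.61°

ω = 2π·303 = 1904 rad/s, so T = P/ω = 2360×10³ / 1904 = 1240 N·m.
J_AB = π(0.0874)⁴/32 = 5.73×10^-6 m⁴; J_BC = π(0.0346)⁴/32 = 1.41×10^-7 m⁴.
θ = (T/G)·Σ L_i/J_i = (1240/44.6×10⁹)·(1.66/5.73×10^-6 + 0.543/1.41×10^-7) = 0.1153 rad.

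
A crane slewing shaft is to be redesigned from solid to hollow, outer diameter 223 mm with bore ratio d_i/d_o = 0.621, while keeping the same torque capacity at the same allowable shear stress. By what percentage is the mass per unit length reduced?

Equal τ_max and T ⇒ the solid shaft needs d_s³ = d_o³(1−k⁴), so d_s = 223·(1−0.621⁴)^(1/3) = 211.3 mm.
Area ratio A_h/A_s = d_o²(1−k²)/d_s² = (1−k²)/(1−k⁴)^(2/3) = 0.6840.
Mass saving = 1 − 0.6840 = 31.6 %.

31.6 %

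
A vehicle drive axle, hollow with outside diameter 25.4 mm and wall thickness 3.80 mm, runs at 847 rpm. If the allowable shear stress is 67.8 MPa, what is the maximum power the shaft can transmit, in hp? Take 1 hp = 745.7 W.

19.7 hp

J = π(d_o⁴ − d_i⁴)/32 = π(0.0254⁴ − 0.0178⁴)/32 = 3.101×10^-8 m⁴.
T_max = τ_allow·J/r = 6.78×10^7 × 3.101×10^-8 / 0.0127 = 165.5 N·m.
ω = 2π·847/60 = 88.70 rad/s, so P_max = T_max·ω = 1.468×10^4 W.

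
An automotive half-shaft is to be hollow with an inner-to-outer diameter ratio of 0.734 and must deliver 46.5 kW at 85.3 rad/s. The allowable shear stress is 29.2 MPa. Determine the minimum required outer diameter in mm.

51.2 mm

ω = 85.3 rad/s, so T = P/ω = 46.5×10³ / 85.30 = 545.1 N·m.
For a hollow shaft with d_i/d_o = 0.734: τ_max = 16T/(π d_o³ (1−k⁴)), so d_o = [16T/(π τ_allow (1−k⁴))]^(1/3) = [16·545.1/(π·2.92×10^7·0.7097)]^(1/3) = 0.05117 m.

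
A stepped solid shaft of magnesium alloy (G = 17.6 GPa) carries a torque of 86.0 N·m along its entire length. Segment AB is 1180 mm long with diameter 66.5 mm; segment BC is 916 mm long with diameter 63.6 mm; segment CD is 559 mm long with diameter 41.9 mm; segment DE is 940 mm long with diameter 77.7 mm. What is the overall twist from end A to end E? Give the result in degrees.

J_AB = π(0.0665)⁴/32 = 1.92×10^-6 m⁴; J_BC = π(0.0636)⁴/32 = 1.61×10^-6 m⁴; J_CD = π(0.0419)⁴/32 = 3.03×10^-7 m⁴; J_DE = π(0.0777)⁴/32 = 3.58×10^-6 m⁴.
θ = (T/G)·Σ L_i/J_i = (86.00/17.6×10⁹)·(1.18/1.92×10^-6 + 0.916/1.61×10^-6 + 0.559/3.03×10^-7 + 0.940/3.58×10^-6) = 0.01610 rad.

0.922°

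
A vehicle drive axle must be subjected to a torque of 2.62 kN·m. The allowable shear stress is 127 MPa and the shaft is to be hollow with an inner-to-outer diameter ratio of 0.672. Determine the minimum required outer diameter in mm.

50.9 mm

For a hollow shaft with d_i/d_o = 0.672: τ_max = 16T/(π d_o³ (1−k⁴)), so d_o = [16T/(π τ_allow (1−k⁴))]^(1/3) = [16·2620/(π·1.27×10^8·0.7961)]^(1/3) = 0.05091 m.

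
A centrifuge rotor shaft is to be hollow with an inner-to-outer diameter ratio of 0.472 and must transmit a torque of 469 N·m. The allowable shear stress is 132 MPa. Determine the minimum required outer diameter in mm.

26.7 mm

For a hollow shaft with d_i/d_o = 0.472: τ_max = 16T/(π d_o³ (1−k⁴)), so d_o = [16T/(π τ_allow (1−k⁴))]^(1/3) = [16·469.0/(π·1.32×10^8·0.9504)]^(1/3) = 0.02670 m.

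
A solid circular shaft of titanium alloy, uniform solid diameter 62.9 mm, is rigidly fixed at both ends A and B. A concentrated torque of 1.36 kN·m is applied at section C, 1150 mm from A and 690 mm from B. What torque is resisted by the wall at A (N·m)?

With uniform GJ and both ends fixed, compatibility θ_AC = θ_CB gives T_A·a = T_B·b, together with T_A + T_B = T₀.
T_A = T₀·b/(a+b) = 1360·690/1840 = 510.0 N·m; T_B = 850.0 N·m.

510 N·m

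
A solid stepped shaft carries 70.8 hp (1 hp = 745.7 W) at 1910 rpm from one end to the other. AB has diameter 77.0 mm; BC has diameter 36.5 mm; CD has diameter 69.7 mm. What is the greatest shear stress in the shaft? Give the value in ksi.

ω = 2π·1910/60 = 200.0 rad/s, so T = P/ω = 70.8×745.7 / 200.0 = 264.0 N·m.
Under the same torque, τ_max = 16T/(πd³) is largest where d is smallest — segment BC (d = 36.5 mm).
τ_max = 16·264.0/(π·(0.0365)³) = 2.765×10^7 Pa.

4.01 ksi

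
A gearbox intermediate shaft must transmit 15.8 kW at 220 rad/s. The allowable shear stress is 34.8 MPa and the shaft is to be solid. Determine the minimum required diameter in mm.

21.9 mm

ω = 220 rad/s, so T = P/ω = 15.8×10³ / 220.0 = 71.82 N·m.
For a solid shaft τ_max = 16T/(πd³), so d = (16T/(π τ_allow))^(1/3) = (16·71.82/(π·3.48×10^7))^(1/3) = 0.02190 m.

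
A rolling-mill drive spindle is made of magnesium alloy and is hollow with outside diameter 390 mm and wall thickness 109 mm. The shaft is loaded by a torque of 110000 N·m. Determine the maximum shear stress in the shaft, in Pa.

9.82e6 Pa

J = π(d_o⁴ − d_i⁴)/32 = π(0.390⁴ − 0.172⁴)/32 = 2.185×10^-3 m⁴.
τ_max = T·r/J = 110000 × 0.195 / 2.185×10^-3 = 9.816×10^6 Pa.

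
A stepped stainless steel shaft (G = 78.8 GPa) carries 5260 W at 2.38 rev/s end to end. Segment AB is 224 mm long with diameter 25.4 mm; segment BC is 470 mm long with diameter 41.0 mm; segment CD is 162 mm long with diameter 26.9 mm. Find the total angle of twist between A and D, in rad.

ω = 2π·2.38 = 14.95 rad/s, so T = P/ω = 5260 / 14.95 = 351.7 N·m.
J_AB = π(0.0254)⁴/32 = 4.09×10^-8 m⁴; J_BC = π(0.0410)⁴/32 = 2.77×10^-7 m⁴; J_CD = π(0.0269)⁴/32 = 5.14×10^-8 m⁴.
θ = (T/G)·Σ L_i/J_i = (351.7/78.8×10⁹)·(0.224/4.09×10^-8 + 0.470/2.77×10^-7 + 0.162/5.14×10^-8) = 0.04610 rad.

0.0461 rad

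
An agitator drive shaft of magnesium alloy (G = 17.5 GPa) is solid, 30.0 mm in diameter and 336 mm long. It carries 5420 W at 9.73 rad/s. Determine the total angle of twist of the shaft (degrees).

7.71°

ω = 9.73 rad/s, so T = P/ω = 5420 / 9.730 = 557.0 N·m.
J = πd⁴/32 = π(0.0300)⁴/32 = 7.952×10^-8 m⁴.
θ = T·L/(G·J) = 557.0 × 0.336 / (17.5×10⁹ × 7.952×10^-8) = 0.1345 rad.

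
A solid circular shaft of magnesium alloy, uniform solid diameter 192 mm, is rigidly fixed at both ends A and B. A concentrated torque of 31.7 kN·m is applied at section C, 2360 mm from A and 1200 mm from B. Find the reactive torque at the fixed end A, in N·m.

With uniform GJ and both ends fixed, compatibility θ_AC = θ_CB gives T_A·a = T_B·b, together with T_A + T_B = T₀.
T_A = T₀·b/(a+b) = 31700·1200/3560 = 10690 N·m; T_B = 21010 N·m.

10700 N·m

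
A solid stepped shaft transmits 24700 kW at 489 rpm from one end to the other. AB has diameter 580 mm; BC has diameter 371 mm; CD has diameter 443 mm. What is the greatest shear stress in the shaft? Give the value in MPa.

ω = 2π·489/60 = 51.21 rad/s, so T = P/ω = 24700×10³ / 51.21 = 482300 N·m.
Under the same torque, τ_max = 16T/(πd³) is largest where d is smallest — segment BC (d = 371 mm).
τ_max = 16·482300/(π·(0.371)³) = 4.811×10^7 Pa.

48.1 MPa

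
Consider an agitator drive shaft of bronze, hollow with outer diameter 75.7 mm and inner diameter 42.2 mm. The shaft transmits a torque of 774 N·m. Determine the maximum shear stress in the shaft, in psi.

J = π(d_o⁴ − d_i⁴)/32 = π(0.0757⁴ − 0.0422⁴)/32 = 2.913×10^-6 m⁴.
τ_max = T·r/J = 774.0 × 0.0379 / 2.913×10^-6 = 1.006×10^7 Pa.

1460 psi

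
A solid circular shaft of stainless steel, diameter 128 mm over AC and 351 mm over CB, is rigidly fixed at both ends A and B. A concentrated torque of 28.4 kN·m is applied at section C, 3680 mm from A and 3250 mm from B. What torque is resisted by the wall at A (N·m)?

Compatibility: T_A·a/J_AC = T_B·b/J_CB with T_A + T_B = T₀.
J_AC = 2.64×10^-5 m⁴, J_CB = 1.49×10^-3 m⁴, so T_A = T₀·(J_AC/a)/((J_AC/a)+(J_CB/b)) = 436.8 N·m, T_B = 27960 N·m.

437 N·m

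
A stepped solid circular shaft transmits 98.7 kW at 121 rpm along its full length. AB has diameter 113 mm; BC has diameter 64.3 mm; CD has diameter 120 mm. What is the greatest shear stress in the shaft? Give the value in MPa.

149 MPa

ω = 2π·121/60 = 12.67 rad/s, so T = P/ω = 98.7×10³ / 12.67 = 7789 N·m.
Under the same torque, τ_max = 16T/(πd³) is largest where d is smallest — segment BC (d = 64.3 mm).
τ_max = 16·7789/(π·(0.0643)³) = 1.492×10^8 Pa.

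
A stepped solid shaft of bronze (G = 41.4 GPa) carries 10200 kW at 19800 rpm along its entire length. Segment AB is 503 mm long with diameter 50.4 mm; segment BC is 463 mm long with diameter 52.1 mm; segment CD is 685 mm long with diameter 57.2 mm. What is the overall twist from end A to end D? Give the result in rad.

0.248 rad

ω = 2π·19800/60 = 2073 rad/s, so T = P/ω = 10200×10³ / 2073 = 4919 N·m.
J_AB = π(0.0504)⁴/32 = 6.33×10^-7 m⁴; J_BC = π(0.0521)⁴/32 = 7.23×10^-7 m⁴; J_CD = π(0.0572)⁴/32 = 1.05×10^-6 m⁴.
θ = (T/G)·Σ L_i/J_i = (4919/41.4×10⁹)·(0.503/6.33×10^-7 + 0.463/7.23×10^-7 + 0.685/1.05×10^-6) = 0.2479 rad.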